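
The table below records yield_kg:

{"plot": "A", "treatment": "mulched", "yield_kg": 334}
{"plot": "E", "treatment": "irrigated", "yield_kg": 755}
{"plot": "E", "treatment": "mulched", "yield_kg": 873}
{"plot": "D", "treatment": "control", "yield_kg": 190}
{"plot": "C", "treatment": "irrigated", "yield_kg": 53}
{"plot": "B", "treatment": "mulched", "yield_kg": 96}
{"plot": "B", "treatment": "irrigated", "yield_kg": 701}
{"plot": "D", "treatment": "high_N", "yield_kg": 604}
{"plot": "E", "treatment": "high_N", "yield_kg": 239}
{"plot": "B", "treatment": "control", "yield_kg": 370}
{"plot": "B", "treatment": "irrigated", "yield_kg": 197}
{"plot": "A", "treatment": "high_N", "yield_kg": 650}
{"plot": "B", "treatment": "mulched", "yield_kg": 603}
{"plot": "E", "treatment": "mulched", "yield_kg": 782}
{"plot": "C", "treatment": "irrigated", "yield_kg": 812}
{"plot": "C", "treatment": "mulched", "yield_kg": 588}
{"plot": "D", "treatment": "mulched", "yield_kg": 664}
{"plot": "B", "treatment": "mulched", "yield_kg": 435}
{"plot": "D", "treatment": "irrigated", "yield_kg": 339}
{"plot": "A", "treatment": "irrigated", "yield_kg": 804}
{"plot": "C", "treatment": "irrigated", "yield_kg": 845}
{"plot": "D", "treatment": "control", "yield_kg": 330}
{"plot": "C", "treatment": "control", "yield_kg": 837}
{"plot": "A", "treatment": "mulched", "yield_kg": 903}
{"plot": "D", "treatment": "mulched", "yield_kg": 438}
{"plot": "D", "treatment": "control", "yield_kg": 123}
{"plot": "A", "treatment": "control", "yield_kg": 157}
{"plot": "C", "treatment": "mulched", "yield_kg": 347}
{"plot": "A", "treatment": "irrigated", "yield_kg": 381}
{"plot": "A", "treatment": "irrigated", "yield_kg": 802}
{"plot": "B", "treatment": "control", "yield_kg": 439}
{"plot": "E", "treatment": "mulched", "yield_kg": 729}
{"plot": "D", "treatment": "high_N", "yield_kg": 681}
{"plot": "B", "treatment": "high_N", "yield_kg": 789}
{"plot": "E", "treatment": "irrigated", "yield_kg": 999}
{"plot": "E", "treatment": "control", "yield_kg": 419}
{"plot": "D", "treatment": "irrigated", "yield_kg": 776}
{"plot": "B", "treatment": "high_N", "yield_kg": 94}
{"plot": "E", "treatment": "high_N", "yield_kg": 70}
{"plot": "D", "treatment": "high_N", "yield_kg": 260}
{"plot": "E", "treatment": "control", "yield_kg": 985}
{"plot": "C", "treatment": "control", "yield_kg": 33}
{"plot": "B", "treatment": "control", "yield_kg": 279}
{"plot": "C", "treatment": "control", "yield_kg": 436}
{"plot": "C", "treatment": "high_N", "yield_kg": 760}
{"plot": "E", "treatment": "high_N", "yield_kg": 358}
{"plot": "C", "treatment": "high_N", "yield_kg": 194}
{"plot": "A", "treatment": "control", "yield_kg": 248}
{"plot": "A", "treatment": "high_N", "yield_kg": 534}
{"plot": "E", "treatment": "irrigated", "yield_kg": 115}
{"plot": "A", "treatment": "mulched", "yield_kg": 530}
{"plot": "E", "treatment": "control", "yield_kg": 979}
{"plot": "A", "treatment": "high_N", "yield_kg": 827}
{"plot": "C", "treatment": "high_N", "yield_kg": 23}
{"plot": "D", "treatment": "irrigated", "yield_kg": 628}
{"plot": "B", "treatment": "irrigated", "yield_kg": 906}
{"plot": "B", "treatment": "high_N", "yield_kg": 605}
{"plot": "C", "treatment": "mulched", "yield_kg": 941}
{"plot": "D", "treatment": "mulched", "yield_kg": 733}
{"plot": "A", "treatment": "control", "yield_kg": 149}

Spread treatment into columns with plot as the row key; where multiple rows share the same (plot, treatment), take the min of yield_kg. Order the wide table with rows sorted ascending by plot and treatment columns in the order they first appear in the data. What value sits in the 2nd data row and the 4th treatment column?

With rows sorted ascending by plot, row 2 is plot=B. treatment columns in first-appearance order: mulched, irrigated, control, high_N; column 4 is high_N.
Long rows with plot=B, treatment=high_N: min(789, 94, 605) = 94.

94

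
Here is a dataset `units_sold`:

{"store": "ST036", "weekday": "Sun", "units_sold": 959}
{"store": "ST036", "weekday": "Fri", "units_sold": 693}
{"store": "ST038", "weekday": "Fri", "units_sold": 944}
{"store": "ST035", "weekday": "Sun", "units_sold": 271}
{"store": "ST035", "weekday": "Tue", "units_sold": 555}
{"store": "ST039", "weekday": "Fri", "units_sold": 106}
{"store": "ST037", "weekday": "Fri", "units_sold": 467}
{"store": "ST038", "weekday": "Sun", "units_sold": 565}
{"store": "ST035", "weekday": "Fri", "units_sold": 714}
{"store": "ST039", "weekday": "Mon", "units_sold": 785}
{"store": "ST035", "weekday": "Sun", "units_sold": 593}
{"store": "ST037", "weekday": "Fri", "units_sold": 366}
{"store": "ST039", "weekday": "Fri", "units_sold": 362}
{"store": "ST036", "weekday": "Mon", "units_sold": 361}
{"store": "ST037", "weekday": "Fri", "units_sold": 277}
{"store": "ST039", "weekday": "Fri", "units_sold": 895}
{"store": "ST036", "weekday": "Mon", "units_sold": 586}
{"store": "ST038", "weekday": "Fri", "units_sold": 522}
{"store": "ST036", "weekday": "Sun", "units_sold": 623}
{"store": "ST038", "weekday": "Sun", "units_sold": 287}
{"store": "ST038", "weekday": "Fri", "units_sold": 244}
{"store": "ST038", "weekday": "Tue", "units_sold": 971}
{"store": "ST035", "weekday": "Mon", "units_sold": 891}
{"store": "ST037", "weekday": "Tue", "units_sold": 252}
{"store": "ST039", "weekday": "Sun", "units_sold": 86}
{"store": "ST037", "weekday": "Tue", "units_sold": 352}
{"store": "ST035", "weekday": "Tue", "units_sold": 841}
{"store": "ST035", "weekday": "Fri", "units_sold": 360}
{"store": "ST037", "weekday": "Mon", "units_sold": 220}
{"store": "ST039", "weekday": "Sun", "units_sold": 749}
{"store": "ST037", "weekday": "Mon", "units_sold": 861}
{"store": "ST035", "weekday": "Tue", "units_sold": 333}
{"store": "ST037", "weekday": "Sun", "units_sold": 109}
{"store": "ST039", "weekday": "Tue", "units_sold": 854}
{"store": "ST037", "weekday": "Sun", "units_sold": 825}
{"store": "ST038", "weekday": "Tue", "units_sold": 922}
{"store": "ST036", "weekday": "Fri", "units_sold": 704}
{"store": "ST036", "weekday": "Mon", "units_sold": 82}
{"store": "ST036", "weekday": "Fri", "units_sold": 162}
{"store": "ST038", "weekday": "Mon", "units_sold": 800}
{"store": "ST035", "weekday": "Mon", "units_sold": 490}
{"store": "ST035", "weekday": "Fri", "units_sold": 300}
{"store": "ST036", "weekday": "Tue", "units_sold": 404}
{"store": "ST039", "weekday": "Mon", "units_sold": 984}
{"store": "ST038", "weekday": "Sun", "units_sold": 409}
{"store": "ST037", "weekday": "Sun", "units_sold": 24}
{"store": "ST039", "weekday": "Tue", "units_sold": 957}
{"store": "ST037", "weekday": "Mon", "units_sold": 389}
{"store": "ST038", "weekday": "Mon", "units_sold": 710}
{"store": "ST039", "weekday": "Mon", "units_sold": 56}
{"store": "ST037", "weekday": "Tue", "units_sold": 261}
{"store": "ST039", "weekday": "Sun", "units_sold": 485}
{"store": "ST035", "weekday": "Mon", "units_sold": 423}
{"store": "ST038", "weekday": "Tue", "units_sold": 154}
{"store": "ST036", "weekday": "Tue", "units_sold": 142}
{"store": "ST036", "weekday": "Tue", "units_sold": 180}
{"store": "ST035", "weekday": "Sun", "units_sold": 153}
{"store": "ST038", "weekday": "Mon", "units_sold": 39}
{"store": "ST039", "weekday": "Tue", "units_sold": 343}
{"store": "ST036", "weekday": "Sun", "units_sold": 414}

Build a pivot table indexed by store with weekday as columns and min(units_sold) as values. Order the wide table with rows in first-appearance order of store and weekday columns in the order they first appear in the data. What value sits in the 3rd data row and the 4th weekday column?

With rows in first-appearance order of store, row 3 is store=ST035. weekday columns in first-appearance order: Sun, Fri, Tue, Mon; column 4 is Mon.
Long rows with store=ST035, weekday=Mon: min(891, 490, 423) = 423.

423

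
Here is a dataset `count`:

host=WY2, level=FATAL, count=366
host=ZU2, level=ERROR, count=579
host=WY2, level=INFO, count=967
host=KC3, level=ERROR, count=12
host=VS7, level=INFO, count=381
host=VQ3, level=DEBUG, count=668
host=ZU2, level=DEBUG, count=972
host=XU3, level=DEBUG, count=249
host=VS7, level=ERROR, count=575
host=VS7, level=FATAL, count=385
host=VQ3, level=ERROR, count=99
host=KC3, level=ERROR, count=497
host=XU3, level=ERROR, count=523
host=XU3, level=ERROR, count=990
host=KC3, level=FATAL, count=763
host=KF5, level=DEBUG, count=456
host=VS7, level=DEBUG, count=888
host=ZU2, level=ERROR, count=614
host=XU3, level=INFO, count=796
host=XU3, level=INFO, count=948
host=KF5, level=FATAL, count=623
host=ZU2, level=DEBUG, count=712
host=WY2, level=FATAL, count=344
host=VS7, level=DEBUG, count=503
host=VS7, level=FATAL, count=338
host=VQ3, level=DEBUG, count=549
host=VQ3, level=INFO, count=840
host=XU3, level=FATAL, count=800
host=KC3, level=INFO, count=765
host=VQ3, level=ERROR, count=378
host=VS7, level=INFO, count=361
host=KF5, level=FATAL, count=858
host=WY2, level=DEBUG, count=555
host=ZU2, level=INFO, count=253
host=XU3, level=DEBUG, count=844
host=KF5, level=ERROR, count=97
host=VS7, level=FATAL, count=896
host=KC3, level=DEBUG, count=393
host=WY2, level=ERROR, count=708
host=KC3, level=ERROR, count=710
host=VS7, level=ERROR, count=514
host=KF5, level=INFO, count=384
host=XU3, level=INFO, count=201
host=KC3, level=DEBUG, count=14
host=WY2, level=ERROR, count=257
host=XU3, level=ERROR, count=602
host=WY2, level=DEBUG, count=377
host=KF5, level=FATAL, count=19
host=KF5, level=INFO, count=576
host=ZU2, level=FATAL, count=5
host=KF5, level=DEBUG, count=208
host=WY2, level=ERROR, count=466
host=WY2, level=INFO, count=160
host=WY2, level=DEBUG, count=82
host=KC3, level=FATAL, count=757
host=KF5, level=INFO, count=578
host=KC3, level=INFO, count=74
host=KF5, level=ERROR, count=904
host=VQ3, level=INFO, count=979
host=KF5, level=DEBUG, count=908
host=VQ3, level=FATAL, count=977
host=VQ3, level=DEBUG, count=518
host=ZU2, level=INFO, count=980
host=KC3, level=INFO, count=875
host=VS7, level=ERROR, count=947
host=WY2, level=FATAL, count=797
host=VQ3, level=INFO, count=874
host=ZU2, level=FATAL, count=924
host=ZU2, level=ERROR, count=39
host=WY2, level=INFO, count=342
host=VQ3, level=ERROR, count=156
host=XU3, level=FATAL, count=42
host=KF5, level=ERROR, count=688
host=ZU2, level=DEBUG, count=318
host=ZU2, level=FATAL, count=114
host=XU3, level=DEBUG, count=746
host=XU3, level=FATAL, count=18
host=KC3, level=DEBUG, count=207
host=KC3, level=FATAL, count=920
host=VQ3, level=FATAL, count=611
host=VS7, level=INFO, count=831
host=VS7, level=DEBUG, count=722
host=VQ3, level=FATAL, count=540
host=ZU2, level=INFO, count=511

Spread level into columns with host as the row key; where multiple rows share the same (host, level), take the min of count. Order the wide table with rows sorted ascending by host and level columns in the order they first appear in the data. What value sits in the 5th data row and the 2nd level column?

With rows sorted ascending by host, row 5 is host=WY2. level columns in first-appearance order: FATAL, ERROR, INFO, DEBUG; column 2 is ERROR.
Long rows with host=WY2, level=ERROR: min(708, 257, 466) = 257.

257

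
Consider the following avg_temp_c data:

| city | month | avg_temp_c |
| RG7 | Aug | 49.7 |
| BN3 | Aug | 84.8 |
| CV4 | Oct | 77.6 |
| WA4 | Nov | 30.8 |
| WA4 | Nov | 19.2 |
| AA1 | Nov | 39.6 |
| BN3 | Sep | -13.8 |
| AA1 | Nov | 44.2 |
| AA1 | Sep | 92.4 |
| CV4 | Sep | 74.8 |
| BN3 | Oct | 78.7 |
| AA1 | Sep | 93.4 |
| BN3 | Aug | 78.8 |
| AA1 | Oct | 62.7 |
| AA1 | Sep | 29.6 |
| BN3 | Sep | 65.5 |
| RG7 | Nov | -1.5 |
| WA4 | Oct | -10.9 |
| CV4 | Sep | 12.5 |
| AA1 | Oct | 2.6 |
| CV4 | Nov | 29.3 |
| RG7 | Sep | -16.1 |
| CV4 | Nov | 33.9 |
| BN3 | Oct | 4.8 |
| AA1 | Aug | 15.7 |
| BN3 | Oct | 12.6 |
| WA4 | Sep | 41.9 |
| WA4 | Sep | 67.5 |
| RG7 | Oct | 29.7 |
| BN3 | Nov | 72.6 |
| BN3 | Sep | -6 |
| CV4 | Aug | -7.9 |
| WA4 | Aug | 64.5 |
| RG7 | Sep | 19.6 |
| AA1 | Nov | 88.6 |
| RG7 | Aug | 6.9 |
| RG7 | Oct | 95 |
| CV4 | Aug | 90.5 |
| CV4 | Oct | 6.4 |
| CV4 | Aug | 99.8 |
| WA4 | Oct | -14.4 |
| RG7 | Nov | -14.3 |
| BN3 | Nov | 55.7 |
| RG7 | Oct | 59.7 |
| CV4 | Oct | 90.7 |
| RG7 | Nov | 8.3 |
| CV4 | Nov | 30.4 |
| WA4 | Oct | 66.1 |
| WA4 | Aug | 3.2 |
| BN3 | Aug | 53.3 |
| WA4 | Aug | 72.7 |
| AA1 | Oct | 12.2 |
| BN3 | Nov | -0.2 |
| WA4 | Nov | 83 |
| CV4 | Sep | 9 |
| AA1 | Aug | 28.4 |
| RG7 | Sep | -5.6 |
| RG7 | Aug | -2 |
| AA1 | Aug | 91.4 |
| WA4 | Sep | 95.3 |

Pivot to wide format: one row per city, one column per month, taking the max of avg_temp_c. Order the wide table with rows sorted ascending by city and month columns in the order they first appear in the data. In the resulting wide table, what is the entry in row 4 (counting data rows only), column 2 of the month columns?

With rows sorted ascending by city, row 4 is city=RG7. month columns in first-appearance order: Aug, Oct, Nov, Sep; column 2 is Oct.
Long rows with city=RG7, month=Oct: max(29.7, 95, 59.7) = 95.

95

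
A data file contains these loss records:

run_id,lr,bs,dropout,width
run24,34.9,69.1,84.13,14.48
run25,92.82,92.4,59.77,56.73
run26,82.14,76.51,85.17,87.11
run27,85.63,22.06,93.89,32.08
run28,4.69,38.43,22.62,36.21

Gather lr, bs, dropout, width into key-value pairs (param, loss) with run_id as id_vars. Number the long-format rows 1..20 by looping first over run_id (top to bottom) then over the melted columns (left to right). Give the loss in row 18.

20 rows total (5 × 4). Row 18: index ⌊(18-1)/4⌋ = 4 into run_id → run28; (18-1) mod 4 = 1 into the melted columns → bs.
So row 18 is (run28, bs, 38.43); loss = 38.43.

38.43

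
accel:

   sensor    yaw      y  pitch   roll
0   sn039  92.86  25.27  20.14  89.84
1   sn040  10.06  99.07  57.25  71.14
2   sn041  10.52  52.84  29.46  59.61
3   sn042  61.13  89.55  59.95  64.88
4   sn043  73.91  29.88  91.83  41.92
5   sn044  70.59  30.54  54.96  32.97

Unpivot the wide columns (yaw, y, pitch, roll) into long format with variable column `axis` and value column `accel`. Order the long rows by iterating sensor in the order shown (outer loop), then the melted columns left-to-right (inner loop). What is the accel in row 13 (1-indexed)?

61.13

24 rows total (6 × 4). Row 13: index ⌊(13-1)/4⌋ = 3 into sensor → sn042; (13-1) mod 4 = 0 into the melted columns → yaw.
So row 13 is (sn042, yaw, 61.13); accel = 61.13.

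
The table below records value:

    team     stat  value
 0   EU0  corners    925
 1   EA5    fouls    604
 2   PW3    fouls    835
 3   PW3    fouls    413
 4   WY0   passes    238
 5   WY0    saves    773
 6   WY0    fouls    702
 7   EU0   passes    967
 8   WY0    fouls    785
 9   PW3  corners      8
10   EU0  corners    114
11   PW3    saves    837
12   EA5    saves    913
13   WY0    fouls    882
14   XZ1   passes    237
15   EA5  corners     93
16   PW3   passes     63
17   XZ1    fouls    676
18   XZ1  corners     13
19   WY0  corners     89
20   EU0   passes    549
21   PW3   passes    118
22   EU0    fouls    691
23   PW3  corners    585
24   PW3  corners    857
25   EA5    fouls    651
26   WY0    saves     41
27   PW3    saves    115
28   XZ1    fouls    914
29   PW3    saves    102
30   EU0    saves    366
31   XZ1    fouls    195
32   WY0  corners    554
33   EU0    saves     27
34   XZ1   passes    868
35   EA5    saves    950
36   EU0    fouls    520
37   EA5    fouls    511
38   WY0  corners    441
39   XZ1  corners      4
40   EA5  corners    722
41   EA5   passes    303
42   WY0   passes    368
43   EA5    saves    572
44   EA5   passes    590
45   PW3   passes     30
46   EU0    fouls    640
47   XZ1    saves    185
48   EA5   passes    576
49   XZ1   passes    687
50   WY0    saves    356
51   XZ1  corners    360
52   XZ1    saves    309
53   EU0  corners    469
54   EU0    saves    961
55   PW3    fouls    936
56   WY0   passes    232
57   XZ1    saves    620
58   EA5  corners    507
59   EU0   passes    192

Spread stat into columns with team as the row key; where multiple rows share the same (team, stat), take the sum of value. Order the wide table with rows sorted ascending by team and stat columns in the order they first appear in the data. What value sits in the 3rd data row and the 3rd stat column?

With rows sorted ascending by team, row 3 is team=PW3. stat columns in first-appearance order: corners, fouls, passes, saves; column 3 is passes.
Long rows with team=PW3, stat=passes: 63 + 118 + 30 = 211.

211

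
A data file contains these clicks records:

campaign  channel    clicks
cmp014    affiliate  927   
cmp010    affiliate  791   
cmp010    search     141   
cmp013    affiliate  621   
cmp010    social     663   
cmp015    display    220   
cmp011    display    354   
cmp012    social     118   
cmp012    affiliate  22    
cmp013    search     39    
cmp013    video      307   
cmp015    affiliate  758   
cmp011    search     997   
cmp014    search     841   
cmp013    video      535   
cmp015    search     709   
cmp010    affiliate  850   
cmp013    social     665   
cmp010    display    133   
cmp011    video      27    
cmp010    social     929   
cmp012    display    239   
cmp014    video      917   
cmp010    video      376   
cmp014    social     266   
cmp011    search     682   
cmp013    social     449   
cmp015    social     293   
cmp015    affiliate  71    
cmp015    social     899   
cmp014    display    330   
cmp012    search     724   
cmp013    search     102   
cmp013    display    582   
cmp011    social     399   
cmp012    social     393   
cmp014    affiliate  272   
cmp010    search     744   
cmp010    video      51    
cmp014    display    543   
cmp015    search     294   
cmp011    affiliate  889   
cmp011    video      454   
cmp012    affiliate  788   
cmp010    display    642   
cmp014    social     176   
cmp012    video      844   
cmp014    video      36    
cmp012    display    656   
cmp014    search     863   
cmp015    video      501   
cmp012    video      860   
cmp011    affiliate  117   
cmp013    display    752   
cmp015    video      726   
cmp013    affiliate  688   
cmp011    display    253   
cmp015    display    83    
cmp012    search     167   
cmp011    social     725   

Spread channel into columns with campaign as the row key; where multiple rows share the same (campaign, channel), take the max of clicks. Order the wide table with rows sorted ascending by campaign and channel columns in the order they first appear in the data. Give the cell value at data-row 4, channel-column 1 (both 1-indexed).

688

With rows sorted ascending by campaign, row 4 is campaign=cmp013. channel columns in first-appearance order: affiliate, search, social, display, video; column 1 is affiliate.
Long rows with campaign=cmp013, channel=affiliate: max(621, 688) = 688.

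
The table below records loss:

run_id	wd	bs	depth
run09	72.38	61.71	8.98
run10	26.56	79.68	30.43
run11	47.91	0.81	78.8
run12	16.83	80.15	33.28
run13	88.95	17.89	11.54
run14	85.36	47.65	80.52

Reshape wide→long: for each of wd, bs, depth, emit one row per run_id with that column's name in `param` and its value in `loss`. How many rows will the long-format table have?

18

6 run_id values × 3 melted columns = 18 rows.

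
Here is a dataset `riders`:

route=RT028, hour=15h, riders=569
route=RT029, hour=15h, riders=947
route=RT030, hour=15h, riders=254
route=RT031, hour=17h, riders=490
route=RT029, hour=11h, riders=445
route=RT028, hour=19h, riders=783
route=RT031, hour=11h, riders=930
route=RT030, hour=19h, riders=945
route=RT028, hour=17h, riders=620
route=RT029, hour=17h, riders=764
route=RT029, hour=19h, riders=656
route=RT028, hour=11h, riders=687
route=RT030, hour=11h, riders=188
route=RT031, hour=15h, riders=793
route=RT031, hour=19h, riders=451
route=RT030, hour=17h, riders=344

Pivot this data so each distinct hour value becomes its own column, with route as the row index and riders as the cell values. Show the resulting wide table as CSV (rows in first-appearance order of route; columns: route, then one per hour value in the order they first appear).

Columns: route plus the 4 distinct hour values (15h, 17h, 11h, 19h).
For example, row RT028 column 15h takes riders=569 from the long row (RT028, 15h).

route,15h,17h,11h,19h
RT028,569,620,687,783
RT029,947,764,445,656
RT030,254,344,188,945
RT031,793,490,930,451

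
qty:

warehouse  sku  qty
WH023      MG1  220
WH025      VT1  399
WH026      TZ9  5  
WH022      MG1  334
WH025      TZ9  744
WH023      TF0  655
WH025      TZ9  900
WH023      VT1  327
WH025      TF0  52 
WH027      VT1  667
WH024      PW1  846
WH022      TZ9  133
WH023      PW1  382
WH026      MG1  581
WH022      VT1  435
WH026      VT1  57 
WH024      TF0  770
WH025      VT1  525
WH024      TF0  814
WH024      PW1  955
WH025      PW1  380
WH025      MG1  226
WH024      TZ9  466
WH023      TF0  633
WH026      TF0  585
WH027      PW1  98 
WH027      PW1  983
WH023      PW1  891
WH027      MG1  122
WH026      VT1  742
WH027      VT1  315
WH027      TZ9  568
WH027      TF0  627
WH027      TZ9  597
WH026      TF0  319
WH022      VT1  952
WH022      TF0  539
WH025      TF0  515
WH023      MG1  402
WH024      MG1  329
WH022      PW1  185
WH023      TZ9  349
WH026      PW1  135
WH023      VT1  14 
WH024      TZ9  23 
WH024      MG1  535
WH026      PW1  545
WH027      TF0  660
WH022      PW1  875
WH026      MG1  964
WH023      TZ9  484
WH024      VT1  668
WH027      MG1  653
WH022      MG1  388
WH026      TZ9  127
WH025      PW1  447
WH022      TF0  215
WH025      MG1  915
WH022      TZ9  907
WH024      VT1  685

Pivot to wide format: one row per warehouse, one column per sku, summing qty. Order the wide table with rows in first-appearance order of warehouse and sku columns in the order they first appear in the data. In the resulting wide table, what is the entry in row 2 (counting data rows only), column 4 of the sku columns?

With rows in first-appearance order of warehouse, row 2 is warehouse=WH025. sku columns in first-appearance order: MG1, VT1, TZ9, TF0, PW1; column 4 is TF0.
Long rows with warehouse=WH025, sku=TF0: 52 + 515 = 567.

567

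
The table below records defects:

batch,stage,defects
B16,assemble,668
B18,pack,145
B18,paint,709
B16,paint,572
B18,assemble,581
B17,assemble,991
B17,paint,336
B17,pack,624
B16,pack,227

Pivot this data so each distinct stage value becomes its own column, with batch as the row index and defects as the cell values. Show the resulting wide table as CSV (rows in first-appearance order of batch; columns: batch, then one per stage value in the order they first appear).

batch,assemble,pack,paint
B16,668,227,572
B18,581,145,709
B17,991,624,336

Columns: batch plus the 3 distinct stage values (assemble, pack, paint).
For example, row B16 column assemble takes defects=668 from the long row (B16, assemble).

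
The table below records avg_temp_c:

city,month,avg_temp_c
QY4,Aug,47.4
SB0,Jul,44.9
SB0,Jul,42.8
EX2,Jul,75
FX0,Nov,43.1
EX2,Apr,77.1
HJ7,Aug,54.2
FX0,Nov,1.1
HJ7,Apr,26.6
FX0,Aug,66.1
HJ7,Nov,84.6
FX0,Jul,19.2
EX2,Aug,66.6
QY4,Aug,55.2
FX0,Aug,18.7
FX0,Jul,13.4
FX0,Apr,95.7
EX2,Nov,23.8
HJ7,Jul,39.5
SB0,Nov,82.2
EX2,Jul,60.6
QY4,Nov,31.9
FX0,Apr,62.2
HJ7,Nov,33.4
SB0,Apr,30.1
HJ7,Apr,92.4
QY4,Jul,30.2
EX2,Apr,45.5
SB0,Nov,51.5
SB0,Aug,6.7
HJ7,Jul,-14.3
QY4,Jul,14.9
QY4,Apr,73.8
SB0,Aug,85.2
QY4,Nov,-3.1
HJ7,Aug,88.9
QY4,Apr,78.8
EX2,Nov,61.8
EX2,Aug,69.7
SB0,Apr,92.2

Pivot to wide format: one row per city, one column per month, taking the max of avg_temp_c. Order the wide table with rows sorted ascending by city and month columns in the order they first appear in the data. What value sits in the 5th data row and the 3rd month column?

82.2

With rows sorted ascending by city, row 5 is city=SB0. month columns in first-appearance order: Aug, Jul, Nov, Apr; column 3 is Nov.
Long rows with city=SB0, month=Nov: max(82.2, 51.5) = 82.2.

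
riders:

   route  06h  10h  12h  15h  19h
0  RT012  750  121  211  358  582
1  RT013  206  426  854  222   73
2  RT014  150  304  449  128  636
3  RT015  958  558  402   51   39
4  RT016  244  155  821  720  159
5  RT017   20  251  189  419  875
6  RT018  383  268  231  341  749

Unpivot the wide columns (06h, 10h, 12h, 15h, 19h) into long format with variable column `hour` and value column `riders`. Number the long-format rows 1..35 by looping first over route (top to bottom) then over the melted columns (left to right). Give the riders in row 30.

875

35 rows total (7 × 5). Row 30: index ⌊(30-1)/5⌋ = 5 into route → RT017; (30-1) mod 5 = 4 into the melted columns → 19h.
So row 30 is (RT017, 19h, 875); riders = 875.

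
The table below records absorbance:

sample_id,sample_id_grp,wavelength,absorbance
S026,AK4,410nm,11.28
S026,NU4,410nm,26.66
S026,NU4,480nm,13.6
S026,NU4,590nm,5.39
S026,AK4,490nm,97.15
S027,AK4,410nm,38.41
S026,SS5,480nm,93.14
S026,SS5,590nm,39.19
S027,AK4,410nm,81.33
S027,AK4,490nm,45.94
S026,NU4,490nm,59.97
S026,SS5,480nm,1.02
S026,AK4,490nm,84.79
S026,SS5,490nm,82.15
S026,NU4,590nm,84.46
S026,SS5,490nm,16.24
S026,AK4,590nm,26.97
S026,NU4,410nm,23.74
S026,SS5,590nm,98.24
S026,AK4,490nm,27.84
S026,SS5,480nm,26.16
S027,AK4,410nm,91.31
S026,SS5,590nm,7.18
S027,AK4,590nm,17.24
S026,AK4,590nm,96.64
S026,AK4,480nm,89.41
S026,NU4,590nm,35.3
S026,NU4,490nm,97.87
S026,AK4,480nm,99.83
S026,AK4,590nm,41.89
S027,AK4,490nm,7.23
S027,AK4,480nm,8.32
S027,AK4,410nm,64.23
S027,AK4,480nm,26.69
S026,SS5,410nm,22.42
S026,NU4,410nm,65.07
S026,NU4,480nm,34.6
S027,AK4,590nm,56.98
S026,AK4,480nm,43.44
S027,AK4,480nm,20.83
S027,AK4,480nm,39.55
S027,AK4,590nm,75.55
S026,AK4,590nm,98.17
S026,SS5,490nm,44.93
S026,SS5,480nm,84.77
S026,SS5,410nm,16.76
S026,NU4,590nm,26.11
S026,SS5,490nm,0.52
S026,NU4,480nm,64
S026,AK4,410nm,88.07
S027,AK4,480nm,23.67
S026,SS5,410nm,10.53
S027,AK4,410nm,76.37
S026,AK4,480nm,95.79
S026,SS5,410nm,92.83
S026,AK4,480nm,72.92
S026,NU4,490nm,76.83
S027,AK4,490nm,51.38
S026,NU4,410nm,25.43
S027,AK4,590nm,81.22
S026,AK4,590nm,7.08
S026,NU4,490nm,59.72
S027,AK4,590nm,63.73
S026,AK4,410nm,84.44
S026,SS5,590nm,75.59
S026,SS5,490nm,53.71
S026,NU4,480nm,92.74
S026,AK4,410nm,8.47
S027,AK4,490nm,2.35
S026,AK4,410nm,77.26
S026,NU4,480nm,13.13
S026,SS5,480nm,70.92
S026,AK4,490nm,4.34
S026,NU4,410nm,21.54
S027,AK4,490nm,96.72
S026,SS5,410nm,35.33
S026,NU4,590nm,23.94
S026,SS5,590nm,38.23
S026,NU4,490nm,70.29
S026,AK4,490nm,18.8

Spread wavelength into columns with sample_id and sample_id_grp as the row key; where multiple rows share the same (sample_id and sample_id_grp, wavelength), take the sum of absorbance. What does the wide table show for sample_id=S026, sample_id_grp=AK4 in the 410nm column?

Rows with sample_id=S026, sample_id_grp=AK4 and wavelength=410nm: absorbance values are 11.28, 88.07, 84.44, 8.47, 77.26.
11.28 + 88.07 + 84.44 + 8.47 + 77.26 = 269.52.

269.52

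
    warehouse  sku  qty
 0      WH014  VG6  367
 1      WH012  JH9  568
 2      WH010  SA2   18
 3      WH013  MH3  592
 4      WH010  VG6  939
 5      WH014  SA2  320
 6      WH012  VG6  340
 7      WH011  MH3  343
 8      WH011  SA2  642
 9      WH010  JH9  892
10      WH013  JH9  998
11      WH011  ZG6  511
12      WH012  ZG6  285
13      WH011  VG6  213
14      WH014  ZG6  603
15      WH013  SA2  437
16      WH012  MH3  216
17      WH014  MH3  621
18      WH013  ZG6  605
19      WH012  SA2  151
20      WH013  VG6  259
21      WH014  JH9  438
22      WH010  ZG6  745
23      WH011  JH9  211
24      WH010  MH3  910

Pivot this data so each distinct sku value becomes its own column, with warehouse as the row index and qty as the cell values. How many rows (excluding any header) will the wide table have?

5 distinct warehouse values → 5 rows.

5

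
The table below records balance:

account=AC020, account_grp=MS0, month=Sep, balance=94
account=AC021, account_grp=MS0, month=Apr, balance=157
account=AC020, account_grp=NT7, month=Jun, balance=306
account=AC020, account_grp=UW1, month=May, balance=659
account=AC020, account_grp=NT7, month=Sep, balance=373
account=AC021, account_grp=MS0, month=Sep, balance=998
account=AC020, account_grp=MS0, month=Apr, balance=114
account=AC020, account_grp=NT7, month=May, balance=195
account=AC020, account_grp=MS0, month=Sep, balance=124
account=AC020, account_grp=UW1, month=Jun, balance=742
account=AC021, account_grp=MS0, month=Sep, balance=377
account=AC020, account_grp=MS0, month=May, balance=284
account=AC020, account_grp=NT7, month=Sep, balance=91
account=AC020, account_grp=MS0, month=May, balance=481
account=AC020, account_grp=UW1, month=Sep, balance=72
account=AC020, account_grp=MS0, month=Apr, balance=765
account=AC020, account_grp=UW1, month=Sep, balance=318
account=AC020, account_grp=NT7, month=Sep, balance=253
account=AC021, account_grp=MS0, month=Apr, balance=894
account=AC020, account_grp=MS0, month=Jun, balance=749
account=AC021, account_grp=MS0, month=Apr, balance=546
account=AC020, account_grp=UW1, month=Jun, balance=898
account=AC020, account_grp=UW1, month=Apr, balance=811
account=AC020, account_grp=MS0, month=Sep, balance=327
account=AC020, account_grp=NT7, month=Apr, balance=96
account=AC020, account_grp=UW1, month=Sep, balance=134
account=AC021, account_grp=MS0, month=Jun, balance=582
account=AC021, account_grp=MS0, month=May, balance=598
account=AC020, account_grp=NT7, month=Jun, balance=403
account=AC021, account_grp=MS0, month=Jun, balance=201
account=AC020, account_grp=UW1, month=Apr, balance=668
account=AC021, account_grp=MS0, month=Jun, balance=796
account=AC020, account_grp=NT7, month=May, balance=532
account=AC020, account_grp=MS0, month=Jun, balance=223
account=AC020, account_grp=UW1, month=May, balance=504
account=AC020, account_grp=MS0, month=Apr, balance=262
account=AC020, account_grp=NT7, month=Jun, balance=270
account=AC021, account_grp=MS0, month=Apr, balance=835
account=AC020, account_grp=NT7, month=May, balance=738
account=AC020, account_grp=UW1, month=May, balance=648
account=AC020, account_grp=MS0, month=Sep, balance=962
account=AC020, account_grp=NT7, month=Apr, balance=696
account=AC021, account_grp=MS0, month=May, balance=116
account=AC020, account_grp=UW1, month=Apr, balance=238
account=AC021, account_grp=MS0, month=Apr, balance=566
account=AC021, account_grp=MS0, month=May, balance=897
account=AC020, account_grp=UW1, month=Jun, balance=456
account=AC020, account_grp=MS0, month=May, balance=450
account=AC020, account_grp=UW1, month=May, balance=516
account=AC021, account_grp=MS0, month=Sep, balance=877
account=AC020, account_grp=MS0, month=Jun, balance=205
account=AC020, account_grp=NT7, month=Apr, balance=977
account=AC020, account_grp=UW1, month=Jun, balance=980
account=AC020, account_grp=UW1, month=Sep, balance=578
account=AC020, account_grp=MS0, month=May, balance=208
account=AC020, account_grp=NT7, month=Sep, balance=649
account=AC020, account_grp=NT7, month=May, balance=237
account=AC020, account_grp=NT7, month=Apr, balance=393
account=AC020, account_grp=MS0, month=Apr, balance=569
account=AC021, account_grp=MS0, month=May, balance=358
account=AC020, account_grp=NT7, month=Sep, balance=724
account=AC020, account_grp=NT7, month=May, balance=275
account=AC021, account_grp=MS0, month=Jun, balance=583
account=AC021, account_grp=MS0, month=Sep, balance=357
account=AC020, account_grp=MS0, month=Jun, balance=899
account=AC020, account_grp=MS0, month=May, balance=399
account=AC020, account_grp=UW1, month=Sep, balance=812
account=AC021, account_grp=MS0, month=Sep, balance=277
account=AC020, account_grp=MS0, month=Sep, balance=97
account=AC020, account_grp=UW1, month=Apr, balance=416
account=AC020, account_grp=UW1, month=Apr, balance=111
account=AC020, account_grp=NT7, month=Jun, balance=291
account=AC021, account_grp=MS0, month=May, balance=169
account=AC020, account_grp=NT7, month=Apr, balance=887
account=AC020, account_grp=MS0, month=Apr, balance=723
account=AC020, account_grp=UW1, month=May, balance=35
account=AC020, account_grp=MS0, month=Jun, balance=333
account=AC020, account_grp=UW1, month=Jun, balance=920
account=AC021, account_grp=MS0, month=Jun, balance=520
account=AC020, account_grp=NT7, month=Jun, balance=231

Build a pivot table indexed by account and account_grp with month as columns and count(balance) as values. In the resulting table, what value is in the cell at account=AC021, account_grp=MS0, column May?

Rows with account=AC021, account_grp=MS0 and month=May: balance values are 598, 116, 897, 358, 169.
5 rows match — count = 5.

5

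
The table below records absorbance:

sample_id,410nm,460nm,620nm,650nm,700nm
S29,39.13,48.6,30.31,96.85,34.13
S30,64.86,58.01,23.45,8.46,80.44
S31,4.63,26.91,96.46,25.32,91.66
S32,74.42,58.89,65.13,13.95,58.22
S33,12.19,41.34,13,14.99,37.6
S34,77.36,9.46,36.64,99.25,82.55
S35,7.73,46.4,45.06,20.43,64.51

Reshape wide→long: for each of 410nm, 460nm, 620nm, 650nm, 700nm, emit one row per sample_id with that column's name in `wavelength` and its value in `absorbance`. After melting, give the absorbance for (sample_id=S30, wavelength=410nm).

64.86

Unpivoting turns each (sample_id, wide-column) pair into one long row.
The wide cell at row S30, column 410nm holds 64.86, so the long row (S30, 410nm) has absorbance=64.86.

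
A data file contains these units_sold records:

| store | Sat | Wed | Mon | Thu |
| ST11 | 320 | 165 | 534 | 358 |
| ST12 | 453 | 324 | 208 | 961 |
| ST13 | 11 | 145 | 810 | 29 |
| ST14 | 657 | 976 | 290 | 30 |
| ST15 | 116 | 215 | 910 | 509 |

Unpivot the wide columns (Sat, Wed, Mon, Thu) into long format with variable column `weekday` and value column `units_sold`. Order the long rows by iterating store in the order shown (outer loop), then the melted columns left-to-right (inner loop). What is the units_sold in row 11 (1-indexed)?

20 rows total (5 × 4). Row 11: index ⌊(11-1)/4⌋ = 2 into store → ST13; (11-1) mod 4 = 2 into the melted columns → Mon.
So row 11 is (ST13, Mon, 810); units_sold = 810.

810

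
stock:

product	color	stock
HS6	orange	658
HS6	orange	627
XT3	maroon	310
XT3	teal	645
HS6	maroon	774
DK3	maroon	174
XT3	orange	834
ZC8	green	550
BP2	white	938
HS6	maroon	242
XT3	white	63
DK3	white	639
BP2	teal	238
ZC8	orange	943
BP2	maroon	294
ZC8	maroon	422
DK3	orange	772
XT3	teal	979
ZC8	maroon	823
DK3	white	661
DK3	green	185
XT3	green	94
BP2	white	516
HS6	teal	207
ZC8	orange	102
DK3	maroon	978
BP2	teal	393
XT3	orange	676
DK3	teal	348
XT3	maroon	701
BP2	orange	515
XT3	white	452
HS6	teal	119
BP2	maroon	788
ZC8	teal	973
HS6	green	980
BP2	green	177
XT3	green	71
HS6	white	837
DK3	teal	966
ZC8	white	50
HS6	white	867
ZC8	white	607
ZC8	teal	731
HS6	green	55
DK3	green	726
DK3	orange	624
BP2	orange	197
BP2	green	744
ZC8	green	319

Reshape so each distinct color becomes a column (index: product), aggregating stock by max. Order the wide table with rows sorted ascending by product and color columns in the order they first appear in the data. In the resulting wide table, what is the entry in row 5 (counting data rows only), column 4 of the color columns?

With rows sorted ascending by product, row 5 is product=ZC8. color columns in first-appearance order: orange, maroon, teal, green, white; column 4 is green.
Long rows with product=ZC8, color=green: max(550, 319) = 550.

550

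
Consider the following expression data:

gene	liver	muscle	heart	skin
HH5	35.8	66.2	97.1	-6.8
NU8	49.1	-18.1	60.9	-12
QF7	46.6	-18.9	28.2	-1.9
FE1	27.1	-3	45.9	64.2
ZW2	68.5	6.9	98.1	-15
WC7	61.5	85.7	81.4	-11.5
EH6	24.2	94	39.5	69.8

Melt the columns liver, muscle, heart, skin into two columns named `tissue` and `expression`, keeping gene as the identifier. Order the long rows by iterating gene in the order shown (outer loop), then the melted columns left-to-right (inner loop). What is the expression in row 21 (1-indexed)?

61.5

28 rows total (7 × 4). Row 21: index ⌊(21-1)/4⌋ = 5 into gene → WC7; (21-1) mod 4 = 0 into the melted columns → liver.
So row 21 is (WC7, liver, 61.5); expression = 61.5.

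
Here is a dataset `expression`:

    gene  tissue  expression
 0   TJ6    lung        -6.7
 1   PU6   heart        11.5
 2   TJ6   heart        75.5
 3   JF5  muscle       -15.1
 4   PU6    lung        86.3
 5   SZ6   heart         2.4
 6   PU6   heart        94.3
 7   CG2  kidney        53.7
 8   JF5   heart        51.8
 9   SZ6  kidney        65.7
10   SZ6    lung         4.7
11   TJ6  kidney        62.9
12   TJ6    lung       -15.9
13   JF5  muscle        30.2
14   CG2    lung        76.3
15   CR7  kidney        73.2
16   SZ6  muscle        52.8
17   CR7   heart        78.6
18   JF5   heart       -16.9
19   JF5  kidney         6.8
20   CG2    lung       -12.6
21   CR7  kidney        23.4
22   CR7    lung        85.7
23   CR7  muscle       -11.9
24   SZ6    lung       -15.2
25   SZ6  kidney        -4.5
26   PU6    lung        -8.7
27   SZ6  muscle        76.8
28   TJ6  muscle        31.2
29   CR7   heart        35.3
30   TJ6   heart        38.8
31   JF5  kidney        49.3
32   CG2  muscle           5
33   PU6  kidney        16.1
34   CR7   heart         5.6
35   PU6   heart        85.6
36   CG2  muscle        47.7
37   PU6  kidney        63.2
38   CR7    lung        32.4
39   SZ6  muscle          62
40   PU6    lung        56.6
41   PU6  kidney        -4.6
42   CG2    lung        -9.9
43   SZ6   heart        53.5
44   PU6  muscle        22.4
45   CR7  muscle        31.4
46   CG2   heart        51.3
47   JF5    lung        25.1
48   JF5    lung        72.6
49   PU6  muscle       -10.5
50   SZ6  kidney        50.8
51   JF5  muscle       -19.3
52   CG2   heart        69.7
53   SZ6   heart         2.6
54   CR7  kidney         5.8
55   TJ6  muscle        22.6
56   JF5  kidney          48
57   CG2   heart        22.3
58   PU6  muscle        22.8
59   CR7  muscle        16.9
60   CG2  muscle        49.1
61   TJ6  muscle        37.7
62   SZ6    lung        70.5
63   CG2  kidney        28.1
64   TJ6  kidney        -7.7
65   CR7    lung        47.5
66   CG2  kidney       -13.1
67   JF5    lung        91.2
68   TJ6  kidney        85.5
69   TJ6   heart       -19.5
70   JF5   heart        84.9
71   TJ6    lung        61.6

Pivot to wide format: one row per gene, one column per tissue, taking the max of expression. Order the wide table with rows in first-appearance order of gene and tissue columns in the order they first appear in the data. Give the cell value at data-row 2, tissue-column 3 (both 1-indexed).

With rows in first-appearance order of gene, row 2 is gene=PU6. tissue columns in first-appearance order: lung, heart, muscle, kidney; column 3 is muscle.
Long rows with gene=PU6, tissue=muscle: max(22.4, -10.5, 22.8) = 22.8.

22.8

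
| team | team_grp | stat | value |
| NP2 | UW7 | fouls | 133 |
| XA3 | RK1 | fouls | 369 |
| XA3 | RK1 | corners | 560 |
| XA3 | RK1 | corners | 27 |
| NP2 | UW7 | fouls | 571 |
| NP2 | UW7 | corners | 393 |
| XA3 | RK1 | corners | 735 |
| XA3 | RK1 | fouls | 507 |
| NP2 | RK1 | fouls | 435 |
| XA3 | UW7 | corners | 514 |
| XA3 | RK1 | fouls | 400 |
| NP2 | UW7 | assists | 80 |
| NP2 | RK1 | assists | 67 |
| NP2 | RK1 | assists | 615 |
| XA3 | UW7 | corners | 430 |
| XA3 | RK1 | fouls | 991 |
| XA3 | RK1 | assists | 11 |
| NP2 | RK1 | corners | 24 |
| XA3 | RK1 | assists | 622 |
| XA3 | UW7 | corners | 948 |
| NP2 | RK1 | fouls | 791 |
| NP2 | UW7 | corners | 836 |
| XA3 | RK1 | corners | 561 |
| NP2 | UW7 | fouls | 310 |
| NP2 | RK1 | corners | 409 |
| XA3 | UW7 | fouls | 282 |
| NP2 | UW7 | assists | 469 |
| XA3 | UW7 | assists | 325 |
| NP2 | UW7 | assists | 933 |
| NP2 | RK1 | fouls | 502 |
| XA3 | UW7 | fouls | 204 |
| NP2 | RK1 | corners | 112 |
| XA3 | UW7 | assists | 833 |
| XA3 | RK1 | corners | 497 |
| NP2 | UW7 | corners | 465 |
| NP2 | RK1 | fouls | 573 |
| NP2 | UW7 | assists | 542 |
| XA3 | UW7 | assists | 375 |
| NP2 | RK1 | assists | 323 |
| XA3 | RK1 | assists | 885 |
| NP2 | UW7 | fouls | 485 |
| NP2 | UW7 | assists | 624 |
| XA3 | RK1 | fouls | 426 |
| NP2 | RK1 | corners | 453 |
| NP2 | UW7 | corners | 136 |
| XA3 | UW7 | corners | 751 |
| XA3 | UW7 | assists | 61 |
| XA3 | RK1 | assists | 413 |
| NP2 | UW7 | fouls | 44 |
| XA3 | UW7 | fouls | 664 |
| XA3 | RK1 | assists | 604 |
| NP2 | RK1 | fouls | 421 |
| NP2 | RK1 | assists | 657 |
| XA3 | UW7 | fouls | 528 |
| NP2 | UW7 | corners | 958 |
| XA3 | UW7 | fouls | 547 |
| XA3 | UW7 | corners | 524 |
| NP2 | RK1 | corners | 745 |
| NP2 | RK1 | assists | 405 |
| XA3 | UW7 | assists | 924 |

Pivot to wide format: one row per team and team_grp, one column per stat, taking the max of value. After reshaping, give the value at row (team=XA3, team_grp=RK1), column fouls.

Rows with team=XA3, team_grp=RK1 and stat=fouls: value values are 369, 507, 400, 991, 426.
max(369, 507, 400, 991, 426) = 991.

991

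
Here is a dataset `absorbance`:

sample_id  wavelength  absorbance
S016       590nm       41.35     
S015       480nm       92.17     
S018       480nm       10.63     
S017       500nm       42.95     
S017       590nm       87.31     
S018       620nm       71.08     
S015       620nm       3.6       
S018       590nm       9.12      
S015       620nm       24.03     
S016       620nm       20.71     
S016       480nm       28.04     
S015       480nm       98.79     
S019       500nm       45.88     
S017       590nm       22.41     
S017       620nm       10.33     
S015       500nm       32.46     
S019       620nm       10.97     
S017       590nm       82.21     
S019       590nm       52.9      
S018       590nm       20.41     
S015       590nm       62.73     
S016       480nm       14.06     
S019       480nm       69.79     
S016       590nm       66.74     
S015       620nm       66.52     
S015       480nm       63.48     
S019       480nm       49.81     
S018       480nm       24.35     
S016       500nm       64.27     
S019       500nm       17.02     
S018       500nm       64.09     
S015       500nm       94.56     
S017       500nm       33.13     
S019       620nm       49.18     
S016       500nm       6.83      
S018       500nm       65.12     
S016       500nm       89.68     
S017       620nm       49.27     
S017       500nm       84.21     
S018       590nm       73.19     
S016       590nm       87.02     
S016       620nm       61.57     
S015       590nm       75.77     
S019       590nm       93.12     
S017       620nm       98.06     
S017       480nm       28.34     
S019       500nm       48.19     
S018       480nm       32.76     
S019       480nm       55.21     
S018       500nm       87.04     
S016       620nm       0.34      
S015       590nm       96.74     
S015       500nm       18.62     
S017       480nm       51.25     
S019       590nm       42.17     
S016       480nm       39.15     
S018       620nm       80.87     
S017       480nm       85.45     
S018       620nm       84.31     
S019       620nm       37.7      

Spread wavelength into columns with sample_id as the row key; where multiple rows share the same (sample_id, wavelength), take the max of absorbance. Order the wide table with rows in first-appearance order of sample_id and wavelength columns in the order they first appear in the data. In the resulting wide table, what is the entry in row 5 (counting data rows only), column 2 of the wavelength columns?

With rows in first-appearance order of sample_id, row 5 is sample_id=S019. wavelength columns in first-appearance order: 590nm, 480nm, 500nm, 620nm; column 2 is 480nm.
Long rows with sample_id=S019, wavelength=480nm: max(69.79, 49.81, 55.21) = 69.79.

69.79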